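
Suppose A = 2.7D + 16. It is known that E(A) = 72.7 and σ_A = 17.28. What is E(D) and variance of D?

From A = 2.7D + 16: E(A) = a·E(D) + b, so E(D) = (E(A) − b)/a = (72.7 − 16)/2.7 = 21.
variance of A = 17.28² = 298.5984.
variance of A = a²·variance of D, so variance of D = 298.5984/2.7² = 40.96.

E(D) = 21, variance of D = 40.96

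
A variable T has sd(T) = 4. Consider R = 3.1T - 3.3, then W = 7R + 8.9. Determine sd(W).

sd(W) = 86.8

sd(R) = |3.1|·4 = 12.4.
sd(W) = |7|·12.4 = 86.8.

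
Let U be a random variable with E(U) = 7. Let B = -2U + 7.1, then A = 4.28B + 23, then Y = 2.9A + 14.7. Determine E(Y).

E(B) = (-2)·7 + 7.1 = -6.9.
E(A) = 4.28·(-6.9) + 23 = -6.532.
E(Y) = 2.9·(-6.532) + 14.7 = -4.2428.

E(Y) = -4.2428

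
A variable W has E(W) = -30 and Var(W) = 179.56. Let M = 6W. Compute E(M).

E(M) = -180

M = 6W is linear with a = 6, b = 0.
E(M) = a·E(W) + b = 6·(-30) = -180.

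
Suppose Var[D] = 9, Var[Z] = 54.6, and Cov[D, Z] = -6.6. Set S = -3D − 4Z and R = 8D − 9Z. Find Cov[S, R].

By bilinearity, Cov[S, R] = ac·Var[D] + bd·Var[Z] + (ad+bc)·Cov[D, Z], with a=-3, b=-4, c=8, d=-9.
ac·Var[D] = (-3)·8·9 = -216
bd·Var[Z] = (-4)·(-9)·54.6 = 1965.6
(ad+bc)·Cov[D, Z] = (-5)·(-6.6) = 33
Cov[S, R] = -216 + 1965.6 + 33 = 1782.6.

Cov[S, R] = 1782.6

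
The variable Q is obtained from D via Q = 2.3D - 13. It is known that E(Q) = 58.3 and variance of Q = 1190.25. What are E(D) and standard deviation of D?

From Q = 2.3D - 13: E(Q) = a·E(D) + b, so E(D) = (E(Q) − b)/a = (58.3 − (-13))/2.3 = 31.
standard deviation of Q = √1190.25 = 34.5.
standard deviation of Q = |a|·standard deviation of D, so standard deviation of D = 34.5/|2.3| = 15.

E(D) = 31, standard deviation of D = 15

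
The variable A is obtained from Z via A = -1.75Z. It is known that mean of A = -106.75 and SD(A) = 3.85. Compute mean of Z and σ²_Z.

mean of Z = 61, σ²_Z = 4.84

From A = -1.75Z: mean of A = a·mean of Z + b, so mean of Z = (mean of A − b)/a = (-106.75 − 0)/(-1.75) = 61.
σ²_A = 3.85² = 14.8225.
σ²_A = a²·σ²_Z, so σ²_Z = 14.8225/(-1.75)² = 4.84.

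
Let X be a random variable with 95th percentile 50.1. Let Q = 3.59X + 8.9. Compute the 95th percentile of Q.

Since a = 3.59 > 0 the transformation is increasing, so the 95th percentile of Q = a·(P_{95} of X) + b = 3.59·50.1 + 8.9 = 188.759.

95th percentile of Q = 188.759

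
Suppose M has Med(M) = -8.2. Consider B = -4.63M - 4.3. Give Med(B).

Med(B) = 33.666

A linear map preserves order up to sign, so Med(B) = a·Med(M) + b = (-4.63)·(-8.2) + (-4.3) = 33.666.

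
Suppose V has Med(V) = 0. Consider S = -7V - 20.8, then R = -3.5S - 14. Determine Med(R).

Med(S) = (-7)·0 + (-20.8) = -20.8.
Med(R) = (-3.5)·(-20.8) + (-14) = 58.8.

Med(R) = 58.8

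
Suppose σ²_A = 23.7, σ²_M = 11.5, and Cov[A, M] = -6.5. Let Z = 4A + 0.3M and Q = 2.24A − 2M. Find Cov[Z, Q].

By bilinearity, Cov[Z, Q] = ac·σ²_A + bd·σ²_M + (ad+bc)·Cov[A, M], with a=4, b=0.3, c=2.24, d=-2.
ac·σ²_A = 4·2.24·23.7 = 212.352
bd·σ²_M = 0.3·(-2)·11.5 = -6.9
(ad+bc)·Cov[A, M] = (-7.328)·(-6.5) = 47.632
Cov[Z, Q] = 212.352 + (-6.9) + 47.632 = 253.084.

Cov[Z, Q] = 253.084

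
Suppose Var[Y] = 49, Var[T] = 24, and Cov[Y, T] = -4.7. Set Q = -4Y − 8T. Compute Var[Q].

Var[Q] = 2019.2

Var[Q] = a²·Var[Y] + b²·Var[T] + 2ab·Cov[Y, T] with a = -4, b = -8.
= (-4)²·49 + (-8)²·24 + 2·(-4)·(-8)·(-4.7)
= 784 + 1536 + (-300.8) = 2019.2.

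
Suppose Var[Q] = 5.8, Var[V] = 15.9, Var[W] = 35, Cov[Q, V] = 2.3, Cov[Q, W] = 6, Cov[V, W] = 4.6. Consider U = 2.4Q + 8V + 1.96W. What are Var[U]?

Var[U] = a²·Var[Q] + b²·Var[V] + c²·Var[W] + 2ab·Cov[Q, V] + 2ac·Cov[Q, W] + 2bc·Cov[V, W], with a = 2.4, b = 8, c = 1.96.
= 33.408 + 1017.6 + 134.456 + 88.32 + 56.448 + 144.256
= 1474.488.

Var[U] = 1474.488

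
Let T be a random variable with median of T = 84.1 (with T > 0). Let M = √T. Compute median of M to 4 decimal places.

√T is monotone on this domain, so median of M = √(84.1) ≈ 9.1706.

median of M = 9.1706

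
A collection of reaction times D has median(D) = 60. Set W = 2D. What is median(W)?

median(W) = 120

A linear map preserves order up to sign, so median(W) = a·median(D) + b = 2·60 = 120.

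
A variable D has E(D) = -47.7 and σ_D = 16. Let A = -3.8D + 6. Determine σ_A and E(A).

A = -3.8D + 6 is linear with a = -3.8, b = 6.
σ_A = |a|·σ_D = |-3.8|·16 = 60.8.
E(A) = a·E(D) + b = (-3.8)·(-47.7) + 6 = 187.26.

σ_A = 60.8, E(A) = 187.26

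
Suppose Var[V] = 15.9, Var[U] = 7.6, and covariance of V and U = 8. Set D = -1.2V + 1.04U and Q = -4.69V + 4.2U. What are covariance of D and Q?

covariance of D and Q = 43.3412

By bilinearity, covariance of D and Q = ac·Var[V] + bd·Var[U] + (ad+bc)·covariance of V and U, with a=-1.2, b=1.04, c=-4.69, d=4.2.
ac·Var[V] = (-1.2)·(-4.69)·15.9 = 89.4852
bd·Var[U] = 1.04·4.2·7.6 = 33.1968
(ad+bc)·covariance of V and U = (-9.9176)·8 = -79.3408
covariance of D and Q = 89.4852 + 33.1968 + (-79.3408) = 43.3412.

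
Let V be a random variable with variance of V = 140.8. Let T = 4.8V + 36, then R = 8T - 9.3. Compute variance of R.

variance of T = 4.8²·140.8 = 3244.032.
variance of R = 8²·3244.032 = 207618.048.

variance of R = 207618.048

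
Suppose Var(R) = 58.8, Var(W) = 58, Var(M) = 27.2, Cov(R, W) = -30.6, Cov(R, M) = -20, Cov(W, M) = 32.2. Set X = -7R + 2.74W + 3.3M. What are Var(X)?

Var(X) = a²·Var(R) + b²·Var(W) + c²·Var(M) + 2ab·Cov(R, W) + 2ac·Cov(R, M) + 2bc·Cov(W, M), with a = -7, b = 2.74, c = 3.3.
= 2881.2 + 435.4408 + 296.208 + 1173.816 + 924 + 582.3048
= 6292.9696.

Var(X) = 6292.9696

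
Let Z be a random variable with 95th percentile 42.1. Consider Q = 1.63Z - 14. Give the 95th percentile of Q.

Since a = 1.63 > 0 the transformation is increasing, so the 95th percentile of Q = a·(P_{95} of Z) + b = 1.63·42.1 + (-14) = 54.623.

95th percentile of Q = 54.623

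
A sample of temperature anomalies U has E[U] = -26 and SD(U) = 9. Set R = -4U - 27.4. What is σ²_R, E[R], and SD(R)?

R = -4U - 27.4 is linear with a = -4, b = -27.4.
σ²_U = 9² = 81.
σ²_R = a²·σ²_U = (-4)²·81 = 1296 (the additive constant -27.4 does not affect variance).
E[R] = a·E[U] + b = (-4)·(-26) + (-27.4) = 76.6.
SD(R) = |a|·SD(U) = |-4|·9 = 36.

σ²_R = 1296, E[R] = 76.6, SD(R) = 36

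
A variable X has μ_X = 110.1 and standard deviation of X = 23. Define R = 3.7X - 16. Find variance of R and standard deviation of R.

variance of R = 7242.01, standard deviation of R = 85.1

R = 3.7X - 16 is linear with a = 3.7, b = -16.
variance of X = 23² = 529.
variance of R = a²·variance of X = 3.7²·529 = 7242.01 (the additive constant -16 does not affect variance).
standard deviation of R = |a|·standard deviation of X = |3.7|·23 = 85.1.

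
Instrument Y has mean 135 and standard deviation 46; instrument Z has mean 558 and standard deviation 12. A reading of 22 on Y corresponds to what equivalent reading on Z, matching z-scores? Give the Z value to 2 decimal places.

Z = 528.52

z = (22 − 135)/46 ≈ -2.4565.
Z = 558 + z·12 = 558 + (22 − 135)·12/46 ≈ 528.52.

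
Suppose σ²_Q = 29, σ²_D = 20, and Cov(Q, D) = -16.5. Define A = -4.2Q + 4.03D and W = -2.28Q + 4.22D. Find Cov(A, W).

By bilinearity, Cov(A, W) = ac·σ²_Q + bd·σ²_D + (ad+bc)·Cov(Q, D), with a=-4.2, b=4.03, c=-2.28, d=4.22.
ac·σ²_Q = (-4.2)·(-2.28)·29 = 277.704
bd·σ²_D = 4.03·4.22·20 = 340.132
(ad+bc)·Cov(Q, D) = (-26.9124)·(-16.5) = 444.0546
Cov(A, W) = 277.704 + 340.132 + 444.0546 = 1061.8906.

Cov(A, W) = 1061.8906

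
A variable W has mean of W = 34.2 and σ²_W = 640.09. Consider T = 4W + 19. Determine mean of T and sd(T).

mean of T = 155.8, sd(T) = 101.2

T = 4W + 19 is linear with a = 4, b = 19.
mean of T = a·mean of W + b = 4·34.2 + 19 = 155.8.
sd(W) = √640.09 = 25.3.
sd(T) = |a|·sd(W) = |4|·25.3 = 101.2.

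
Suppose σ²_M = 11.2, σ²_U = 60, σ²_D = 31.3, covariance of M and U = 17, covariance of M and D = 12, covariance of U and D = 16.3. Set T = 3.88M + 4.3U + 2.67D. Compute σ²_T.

σ²_T = 2691.31085

σ²_T = a²·σ²_M + b²·σ²_U + c²·σ²_D + 2ab·covariance of M and U + 2ac·covariance of M and D + 2bc·covariance of U and D, with a = 3.88, b = 4.3, c = 2.67.
= 168.60928 + 1109.4 + 223.13457 + 567.256 + 248.6304 + 374.2806
= 2691.31085.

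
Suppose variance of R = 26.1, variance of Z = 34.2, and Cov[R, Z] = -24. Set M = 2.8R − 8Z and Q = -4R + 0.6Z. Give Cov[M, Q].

By bilinearity, Cov[M, Q] = ac·variance of R + bd·variance of Z + (ad+bc)·Cov[R, Z], with a=2.8, b=-8, c=-4, d=0.6.
ac·variance of R = 2.8·(-4)·26.1 = -292.32
bd·variance of Z = (-8)·0.6·34.2 = -164.16
(ad+bc)·Cov[R, Z] = (33.68)·(-24) = -808.32
Cov[M, Q] = -292.32 + (-164.16) + (-808.32) = -1264.8.

Cov[M, Q] = -1264.8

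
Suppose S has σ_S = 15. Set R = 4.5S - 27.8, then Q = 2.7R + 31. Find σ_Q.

σ_R = |4.5|·15 = 67.5.
σ_Q = |2.7|·67.5 = 182.25.

σ_Q = 182.25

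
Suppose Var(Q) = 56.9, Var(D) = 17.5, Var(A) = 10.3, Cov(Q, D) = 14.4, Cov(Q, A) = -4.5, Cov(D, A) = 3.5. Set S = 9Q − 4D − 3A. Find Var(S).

Var(S) = 4271.8

Var(S) = a²·Var(Q) + b²·Var(D) + c²·Var(A) + 2ab·Cov(Q, D) + 2ac·Cov(Q, A) + 2bc·Cov(D, A), with a = 9, b = -4, c = -3.
= 4608.9 + 280 + 92.7 + (-1036.8) + 243 + 84
= 4271.8.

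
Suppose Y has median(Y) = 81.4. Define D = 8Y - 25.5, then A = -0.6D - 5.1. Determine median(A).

median(A) = -380.52

median(D) = 8·81.4 + (-25.5) = 625.7.
median(A) = (-0.6)·625.7 + (-5.1) = -380.52.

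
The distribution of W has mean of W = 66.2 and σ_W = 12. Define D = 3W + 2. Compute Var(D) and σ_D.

Var(D) = 1296, σ_D = 36

D = 3W + 2 is linear with a = 3, b = 2.
Var(W) = 12² = 144.
Var(D) = a²·Var(W) = 3²·144 = 1296 (the additive constant 2 does not affect variance).
σ_D = |a|·σ_W = |3|·12 = 36.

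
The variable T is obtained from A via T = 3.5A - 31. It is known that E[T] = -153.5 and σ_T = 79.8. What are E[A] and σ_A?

From T = 3.5A - 31: E[T] = a·E[A] + b, so E[A] = (E[T] − b)/a = (-153.5 − (-31))/3.5 = -35.
σ_T = |a|·σ_A, so σ_A = 79.8/|3.5| = 22.8.

E[A] = -35, σ_A = 22.8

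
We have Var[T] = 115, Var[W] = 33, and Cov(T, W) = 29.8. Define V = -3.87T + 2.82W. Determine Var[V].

Var[V] = 1334.33406

Var[V] = a²·Var[T] + b²·Var[W] + 2ab·Cov(T, W) with a = -3.87, b = 2.82.
= (-3.87)²·115 + 2.82²·33 + 2·(-3.87)·2.82·29.8
= 1722.3435 + 262.4292 + (-650.43864) = 1334.33406.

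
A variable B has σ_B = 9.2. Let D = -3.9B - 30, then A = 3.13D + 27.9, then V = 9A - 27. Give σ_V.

σ_D = |-3.9|·9.2 = 35.88.
σ_A = |3.13|·35.88 = 112.3044.
σ_V = |9|·112.3044 = 1010.7396.

σ_V = 1010.7396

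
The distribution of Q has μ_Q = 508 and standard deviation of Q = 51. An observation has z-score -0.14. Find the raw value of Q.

Q = 500.86

Q = μ_Q + z·standard deviation of Q = 508 + (-0.14)·51 = 500.86.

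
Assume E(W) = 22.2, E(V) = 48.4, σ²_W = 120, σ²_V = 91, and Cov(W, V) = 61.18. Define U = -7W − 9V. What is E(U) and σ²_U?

E(U) = (-7)·E(W) + (-9)·E(V) = (-7)·22.2 + (-9)·48.4 = -591.
σ²_U = a²·σ²_W + b²·σ²_V + 2ab·Cov(W, V) with a = -7, b = -9.
= (-7)²·120 + (-9)²·91 + 2·(-7)·(-9)·61.18
= 5880 + 7371 + 7708.68 = 20959.68.

E(U) = -591, σ²_U = 20959.68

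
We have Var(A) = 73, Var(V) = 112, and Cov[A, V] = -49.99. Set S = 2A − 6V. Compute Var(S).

Var(S) = 5523.76

Var(S) = a²·Var(A) + b²·Var(V) + 2ab·Cov[A, V] with a = 2, b = -6.
= 2²·73 + (-6)²·112 + 2·2·(-6)·(-49.99)
= 292 + 4032 + 1199.76 = 5523.76.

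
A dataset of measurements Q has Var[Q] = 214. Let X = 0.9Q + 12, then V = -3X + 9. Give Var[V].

Var[V] = 1560.06

Var[X] = 0.9²·214 = 173.34.
Var[V] = (-3)²·173.34 = 1560.06.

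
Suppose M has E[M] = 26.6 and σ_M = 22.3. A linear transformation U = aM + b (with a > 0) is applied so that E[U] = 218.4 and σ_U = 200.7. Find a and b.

σ_U = a·σ_M (a > 0), so a = 200.7/22.3 = 9.
E[U] = a·E[M] + b, so b = 218.4 − 9·26.6 = -21.

a = 9, b = -21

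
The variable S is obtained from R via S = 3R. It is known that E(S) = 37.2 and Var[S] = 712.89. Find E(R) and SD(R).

From S = 3R: E(S) = a·E(R) + b, so E(R) = (E(S) − b)/a = (37.2 − 0)/3 = 12.4.
SD(S) = √712.89 = 26.7.
SD(S) = |a|·SD(R), so SD(R) = 26.7/|3| = 8.9.

E(R) = 12.4, SD(R) = 8.9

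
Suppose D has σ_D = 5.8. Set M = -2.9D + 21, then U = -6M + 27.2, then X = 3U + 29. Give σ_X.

σ_M = |-2.9|·5.8 = 16.82.
σ_U = |-6|·16.82 = 100.92.
σ_X = |3|·100.92 = 302.76.

σ_X = 302.76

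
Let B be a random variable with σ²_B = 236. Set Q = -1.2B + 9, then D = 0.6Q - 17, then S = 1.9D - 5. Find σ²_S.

σ²_S = 441.656064

σ²_Q = (-1.2)²·236 = 339.84.
σ²_D = 0.6²·339.84 = 122.3424.
σ²_S = 1.9²·122.3424 = 441.656064.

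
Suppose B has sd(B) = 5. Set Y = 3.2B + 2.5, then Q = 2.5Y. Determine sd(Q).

sd(Q) = 40

sd(Y) = |3.2|·5 = 16.
sd(Q) = |2.5|·16 = 40.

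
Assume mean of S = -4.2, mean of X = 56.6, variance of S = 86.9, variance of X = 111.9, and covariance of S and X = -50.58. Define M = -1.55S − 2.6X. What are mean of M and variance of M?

mean of M = (-1.55)·mean of S + (-2.6)·mean of X = (-1.55)·(-4.2) + (-2.6)·56.6 = -140.65.
variance of M = a²·variance of S + b²·variance of X + 2ab·covariance of S and X with a = -1.55, b = -2.6.
= (-1.55)²·86.9 + (-2.6)²·111.9 + 2·(-1.55)·(-2.6)·(-50.58)
= 208.77725 + 756.444 + (-407.6748) = 557.54645.

mean of M = -140.65, variance of M = 557.54645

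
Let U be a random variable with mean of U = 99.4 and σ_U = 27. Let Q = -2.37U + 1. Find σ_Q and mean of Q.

Q = -2.37U + 1 is linear with a = -2.37, b = 1.
σ_Q = |a|·σ_U = |-2.37|·27 = 63.99.
mean of Q = a·mean of U + b = (-2.37)·99.4 + 1 = -234.578.

σ_Q = 63.99, mean of Q = -234.578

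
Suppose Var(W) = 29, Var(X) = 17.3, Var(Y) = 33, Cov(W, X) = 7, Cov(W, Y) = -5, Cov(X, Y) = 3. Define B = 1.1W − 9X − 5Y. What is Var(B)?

Var(B) = a²·Var(W) + b²·Var(X) + c²·Var(Y) + 2ab·Cov(W, X) + 2ac·Cov(W, Y) + 2bc·Cov(X, Y), with a = 1.1, b = -9, c = -5.
= 35.09 + 1401.3 + 825 + (-138.6) + 55 + 270
= 2447.79.

Var(B) = 2447.79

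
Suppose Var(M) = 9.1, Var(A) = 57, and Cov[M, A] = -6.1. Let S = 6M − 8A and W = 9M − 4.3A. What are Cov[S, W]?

Cov[S, W] = 3048.78

By bilinearity, Cov[S, W] = ac·Var(M) + bd·Var(A) + (ad+bc)·Cov[M, A], with a=6, b=-8, c=9, d=-4.3.
ac·Var(M) = 6·9·9.1 = 491.4
bd·Var(A) = (-8)·(-4.3)·57 = 1960.8
(ad+bc)·Cov[M, A] = (-97.8)·(-6.1) = 596.58
Cov[S, W] = 491.4 + 1960.8 + 596.58 = 3048.78.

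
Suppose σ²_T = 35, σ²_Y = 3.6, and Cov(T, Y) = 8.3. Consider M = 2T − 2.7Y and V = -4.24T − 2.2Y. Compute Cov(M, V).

By bilinearity, Cov(M, V) = ac·σ²_T + bd·σ²_Y + (ad+bc)·Cov(T, Y), with a=2, b=-2.7, c=-4.24, d=-2.2.
ac·σ²_T = 2·(-4.24)·35 = -296.8
bd·σ²_Y = (-2.7)·(-2.2)·3.6 = 21.384
(ad+bc)·Cov(T, Y) = (7.048)·8.3 = 58.4984
Cov(M, V) = -296.8 + 21.384 + 58.4984 = -216.9176.

Cov(M, V) = -216.9176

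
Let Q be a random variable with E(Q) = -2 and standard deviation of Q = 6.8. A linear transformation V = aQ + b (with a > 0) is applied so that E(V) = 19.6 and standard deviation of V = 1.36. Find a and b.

standard deviation of V = a·standard deviation of Q (a > 0), so a = 1.36/6.8 = 0.2.
E(V) = a·E(Q) + b, so b = 19.6 − 0.2·(-2) = 20.

a = 0.2, b = 20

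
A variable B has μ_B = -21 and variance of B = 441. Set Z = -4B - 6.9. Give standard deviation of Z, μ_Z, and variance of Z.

Z = -4B - 6.9 is linear with a = -4, b = -6.9.
standard deviation of B = √441 = 21.
standard deviation of Z = |a|·standard deviation of B = |-4|·21 = 84.
μ_Z = a·μ_B + b = (-4)·(-21) + (-6.9) = 77.1.
variance of Z = a²·variance of B = (-4)²·441 = 7056 (the additive constant -6.9 does not affect variance).

standard deviation of Z = 84, μ_Z = 77.1, variance of Z = 7056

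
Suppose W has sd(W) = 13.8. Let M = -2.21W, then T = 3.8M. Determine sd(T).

sd(T) = 115.8924

sd(M) = |-2.21|·13.8 = 30.498.
sd(T) = |3.8|·30.498 = 115.8924.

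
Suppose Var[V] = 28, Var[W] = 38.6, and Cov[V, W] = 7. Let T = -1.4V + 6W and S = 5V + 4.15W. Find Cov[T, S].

By bilinearity, Cov[T, S] = ac·Var[V] + bd·Var[W] + (ad+bc)·Cov[V, W], with a=-1.4, b=6, c=5, d=4.15.
ac·Var[V] = (-1.4)·5·28 = -196
bd·Var[W] = 6·4.15·38.6 = 961.14
(ad+bc)·Cov[V, W] = (24.19)·7 = 169.33
Cov[T, S] = -196 + 961.14 + 169.33 = 934.47.

Cov[T, S] = 934.47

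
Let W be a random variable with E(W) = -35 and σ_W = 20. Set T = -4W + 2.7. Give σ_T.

T = -4W + 2.7 is linear with a = -4, b = 2.7.
σ_T = |a|·σ_W = |-4|·20 = 80.

σ_T = 80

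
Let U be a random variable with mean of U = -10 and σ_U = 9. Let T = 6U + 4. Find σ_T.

σ_T = 54

T = 6U + 4 is linear with a = 6, b = 4.
σ_T = |a|·σ_U = |6|·9 = 54.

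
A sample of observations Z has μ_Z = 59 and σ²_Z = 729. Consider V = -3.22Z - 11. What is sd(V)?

sd(V) = 86.94

V = -3.22Z - 11 is linear with a = -3.22, b = -11.
sd(Z) = √729 = 27.
sd(V) = |a|·sd(Z) = |-3.22|·27 = 86.94.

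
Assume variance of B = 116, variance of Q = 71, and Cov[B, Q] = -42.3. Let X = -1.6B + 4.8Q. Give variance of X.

variance of X = a²·variance of B + b²·variance of Q + 2ab·Cov[B, Q] with a = -1.6, b = 4.8.
= (-1.6)²·116 + 4.8²·71 + 2·(-1.6)·4.8·(-42.3)
= 296.96 + 1635.84 + 649.728 = 2582.528.

variance of X = 2582.528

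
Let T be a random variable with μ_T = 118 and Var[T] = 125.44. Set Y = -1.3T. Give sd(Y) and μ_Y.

sd(Y) = 14.56, μ_Y = -153.4

Y = -1.3T is linear with a = -1.3, b = 0.
sd(T) = √125.44 = 11.2.
sd(Y) = |a|·sd(T) = |-1.3|·11.2 = 14.56.
μ_Y = a·μ_T + b = (-1.3)·118 = -153.4.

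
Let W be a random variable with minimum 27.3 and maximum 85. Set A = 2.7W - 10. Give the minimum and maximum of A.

a = 2.7 > 0, so min(A) = a·min(W)+b = 2.7·27.3 + (-10) = 63.71 and max(A) = 2.7·85 + (-10) = 219.5.

min(A) = 63.71, max(A) = 219.5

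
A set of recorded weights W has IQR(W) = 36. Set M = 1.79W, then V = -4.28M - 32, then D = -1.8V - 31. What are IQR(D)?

IQR(M) = |1.79|·36 = 64.44.
IQR(V) = |-4.28|·64.44 = 275.8032.
IQR(D) = |-1.8|·275.8032 = 496.44576.

IQR(D) = 496.44576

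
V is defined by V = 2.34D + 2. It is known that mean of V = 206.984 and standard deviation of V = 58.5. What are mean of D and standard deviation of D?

mean of D = 87.6, standard deviation of D = 25

From V = 2.34D + 2: mean of V = a·mean of D + b, so mean of D = (mean of V − b)/a = (206.984 − 2)/2.34 = 87.6.
standard deviation of V = |a|·standard deviation of D, so standard deviation of D = 58.5/|2.34| = 25.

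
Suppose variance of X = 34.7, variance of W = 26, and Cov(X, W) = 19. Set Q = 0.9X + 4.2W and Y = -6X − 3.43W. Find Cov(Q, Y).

By bilinearity, Cov(Q, Y) = ac·variance of X + bd·variance of W + (ad+bc)·Cov(X, W), with a=0.9, b=4.2, c=-6, d=-3.43.
ac·variance of X = 0.9·(-6)·34.7 = -187.38
bd·variance of W = 4.2·(-3.43)·26 = -374.556
(ad+bc)·Cov(X, W) = (-28.287)·19 = -537.453
Cov(Q, Y) = -187.38 + (-374.556) + (-537.453) = -1099.389.

Cov(Q, Y) = -1099.389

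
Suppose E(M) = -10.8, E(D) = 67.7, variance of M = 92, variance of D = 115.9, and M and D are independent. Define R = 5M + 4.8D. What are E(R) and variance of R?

E(R) = 270.96, variance of R = 4970.336

E(R) = 5·E(M) + 4.8·E(D) = 5·(-10.8) + 4.8·67.7 = 270.96.
variance of R = a²·variance of M + b²·variance of D + 2ab·covariance of M and D with a = 5, b = 4.8.
Independence gives covariance of M and D = 0.
= 5²·92 + 4.8²·115.9 + 2·5·4.8·0
= 2300 + 2670.336 + 0 = 4970.336.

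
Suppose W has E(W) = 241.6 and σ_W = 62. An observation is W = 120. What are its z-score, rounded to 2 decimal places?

z = (W − E(W)) / σ_W = (120 − 241.6) / 62 ≈ -1.96.

z = -1.96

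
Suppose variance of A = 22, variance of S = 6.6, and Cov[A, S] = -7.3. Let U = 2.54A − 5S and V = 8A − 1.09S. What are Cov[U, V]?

Cov[U, V] = 795.22078

By bilinearity, Cov[U, V] = ac·variance of A + bd·variance of S + (ad+bc)·Cov[A, S], with a=2.54, b=-5, c=8, d=-1.09.
ac·variance of A = 2.54·8·22 = 447.04
bd·variance of S = (-5)·(-1.09)·6.6 = 35.97
(ad+bc)·Cov[A, S] = (-42.7686)·(-7.3) = 312.21078
Cov[U, V] = 447.04 + 35.97 + 312.21078 = 795.22078.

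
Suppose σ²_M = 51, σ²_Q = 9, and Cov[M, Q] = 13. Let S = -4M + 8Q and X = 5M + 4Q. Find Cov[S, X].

By bilinearity, Cov[S, X] = ac·σ²_M + bd·σ²_Q + (ad+bc)·Cov[M, Q], with a=-4, b=8, c=5, d=4.
ac·σ²_M = (-4)·5·51 = -1020
bd·σ²_Q = 8·4·9 = 288
(ad+bc)·Cov[M, Q] = (24)·13 = 312
Cov[S, X] = -1020 + 288 + 312 = -420.

Cov[S, X] = -420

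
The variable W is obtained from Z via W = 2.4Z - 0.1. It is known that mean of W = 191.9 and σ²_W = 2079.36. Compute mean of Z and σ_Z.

From W = 2.4Z - 0.1: mean of W = a·mean of Z + b, so mean of Z = (mean of W − b)/a = (191.9 − (-0.1))/2.4 = 80.
σ_W = √2079.36 = 45.6.
σ_W = |a|·σ_Z, so σ_Z = 45.6/|2.4| = 19.

mean of Z = 80, σ_Z = 19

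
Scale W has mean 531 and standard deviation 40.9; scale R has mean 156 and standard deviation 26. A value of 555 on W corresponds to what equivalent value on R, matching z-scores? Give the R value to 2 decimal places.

z = (555 − 531)/40.9 ≈ 0.5868.
R = 156 + z·26 = 156 + (555 − 531)·26/40.9 ≈ 171.26.

R = 171.26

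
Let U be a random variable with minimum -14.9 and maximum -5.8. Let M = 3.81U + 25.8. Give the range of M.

Range(M) = 34.671

Range of U = -5.8 − (-14.9) = 9.1.
Range(M) = |a|·Range(U) = |3.81|·9.1 = 34.671.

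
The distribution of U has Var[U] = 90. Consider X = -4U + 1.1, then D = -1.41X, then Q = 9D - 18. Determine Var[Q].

Var[X] = (-4)²·90 = 1440.
Var[D] = (-1.41)²·1440 = 2862.864.
Var[Q] = 9²·2862.864 = 231891.984.

Var[Q] = 231891.984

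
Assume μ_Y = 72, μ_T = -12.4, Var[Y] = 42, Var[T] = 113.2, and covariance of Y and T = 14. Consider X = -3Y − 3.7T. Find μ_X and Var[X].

μ_X = -170.12, Var[X] = 2238.508

μ_X = (-3)·μ_Y + (-3.7)·μ_T = (-3)·72 + (-3.7)·(-12.4) = -170.12.
Var[X] = a²·Var[Y] + b²·Var[T] + 2ab·covariance of Y and T with a = -3, b = -3.7.
= (-3)²·42 + (-3.7)²·113.2 + 2·(-3)·(-3.7)·14
= 378 + 1549.708 + 310.8 = 2238.508.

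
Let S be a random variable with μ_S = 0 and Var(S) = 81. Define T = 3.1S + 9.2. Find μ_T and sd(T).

T = 3.1S + 9.2 is linear with a = 3.1, b = 9.2.
μ_T = a·μ_S + b = 3.1·0 + 9.2 = 9.2.
sd(S) = √81 = 9.
sd(T) = |a|·sd(S) = |3.1|·9 = 27.9.

μ_T = 9.2, sd(T) = 27.9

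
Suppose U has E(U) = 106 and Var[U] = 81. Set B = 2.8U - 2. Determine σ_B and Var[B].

B = 2.8U - 2 is linear with a = 2.8, b = -2.
σ_U = √81 = 9.
σ_B = |a|·σ_U = |2.8|·9 = 25.2.
Var[B] = a²·Var[U] = 2.8²·81 = 635.04 (the additive constant -2 does not affect variance).

σ_B = 25.2, Var[B] = 635.04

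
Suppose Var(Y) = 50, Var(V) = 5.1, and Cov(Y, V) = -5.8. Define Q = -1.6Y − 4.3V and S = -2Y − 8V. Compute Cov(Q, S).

By bilinearity, Cov(Q, S) = ac·Var(Y) + bd·Var(V) + (ad+bc)·Cov(Y, V), with a=-1.6, b=-4.3, c=-2, d=-8.
ac·Var(Y) = (-1.6)·(-2)·50 = 160
bd·Var(V) = (-4.3)·(-8)·5.1 = 175.44
(ad+bc)·Cov(Y, V) = (21.4)·(-5.8) = -124.12
Cov(Q, S) = 160 + 175.44 + (-124.12) = 211.32.

Cov(Q, S) = 211.32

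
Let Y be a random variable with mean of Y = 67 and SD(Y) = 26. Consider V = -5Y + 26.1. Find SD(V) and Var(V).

SD(V) = 130, Var(V) = 16900

V = -5Y + 26.1 is linear with a = -5, b = 26.1.
SD(V) = |a|·SD(Y) = |-5|·26 = 130.
Var(Y) = 26² = 676.
Var(V) = a²·Var(Y) = (-5)²·676 = 16900 (the additive constant 26.1 does not affect variance).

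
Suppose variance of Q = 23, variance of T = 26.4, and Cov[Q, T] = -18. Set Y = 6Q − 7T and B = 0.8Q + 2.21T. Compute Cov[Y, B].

Cov[Y, B] = -435.888

By bilinearity, Cov[Y, B] = ac·variance of Q + bd·variance of T + (ad+bc)·Cov[Q, T], with a=6, b=-7, c=0.8, d=2.21.
ac·variance of Q = 6·0.8·23 = 110.4
bd·variance of T = (-7)·2.21·26.4 = -408.408
(ad+bc)·Cov[Q, T] = (7.66)·(-18) = -137.88
Cov[Y, B] = 110.4 + (-408.408) + (-137.88) = -435.888.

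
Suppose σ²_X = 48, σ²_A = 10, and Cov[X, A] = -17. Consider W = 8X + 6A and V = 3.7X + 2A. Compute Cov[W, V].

Cov[W, V] = 891.4

By bilinearity, Cov[W, V] = ac·σ²_X + bd·σ²_A + (ad+bc)·Cov[X, A], with a=8, b=6, c=3.7, d=2.
ac·σ²_X = 8·3.7·48 = 1420.8
bd·σ²_A = 6·2·10 = 120
(ad+bc)·Cov[X, A] = (38.2)·(-17) = -649.4
Cov[W, V] = 1420.8 + 120 + (-649.4) = 891.4.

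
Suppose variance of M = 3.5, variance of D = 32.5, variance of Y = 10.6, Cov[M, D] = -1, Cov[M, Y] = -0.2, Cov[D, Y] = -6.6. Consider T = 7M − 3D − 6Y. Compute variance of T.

variance of T = a²·variance of M + b²·variance of D + c²·variance of Y + 2ab·Cov[M, D] + 2ac·Cov[M, Y] + 2bc·Cov[D, Y], with a = 7, b = -3, c = -6.
= 171.5 + 292.5 + 381.6 + 42 + 16.8 + (-237.6)
= 666.8.

variance of T = 666.8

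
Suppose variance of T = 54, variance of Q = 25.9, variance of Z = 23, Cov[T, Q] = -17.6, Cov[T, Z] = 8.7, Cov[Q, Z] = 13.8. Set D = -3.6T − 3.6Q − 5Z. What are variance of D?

variance of D = 1964.312

variance of D = a²·variance of T + b²·variance of Q + c²·variance of Z + 2ab·Cov[T, Q] + 2ac·Cov[T, Z] + 2bc·Cov[Q, Z], with a = -3.6, b = -3.6, c = -5.
= 699.84 + 335.664 + 575 + (-456.192) + 313.2 + 496.8
= 1964.312.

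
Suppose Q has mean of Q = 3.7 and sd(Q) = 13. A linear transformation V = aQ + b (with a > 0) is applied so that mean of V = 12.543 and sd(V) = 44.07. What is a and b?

a = 3.39, b = 0

sd(V) = a·sd(Q) (a > 0), so a = 44.07/13 = 3.39.
mean of V = a·mean of Q + b, so b = 12.543 − 3.39·3.7 = 0.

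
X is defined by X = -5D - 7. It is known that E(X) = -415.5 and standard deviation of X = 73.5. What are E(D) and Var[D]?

From X = -5D - 7: E(X) = a·E(D) + b, so E(D) = (E(X) − b)/a = (-415.5 − (-7))/(-5) = 81.7.
Var[X] = 73.5² = 5402.25.
Var[X] = a²·Var[D], so Var[D] = 5402.25/(-5)² = 216.09.

E(D) = 81.7, Var[D] = 216.09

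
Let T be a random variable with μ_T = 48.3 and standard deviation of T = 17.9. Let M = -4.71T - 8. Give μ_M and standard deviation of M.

M = -4.71T - 8 is linear with a = -4.71, b = -8.
μ_M = a·μ_T + b = (-4.71)·48.3 + (-8) = -235.493.
standard deviation of M = |a|·standard deviation of T = |-4.71|·17.9 = 84.309.

μ_M = -235.493, standard deviation of M = 84.309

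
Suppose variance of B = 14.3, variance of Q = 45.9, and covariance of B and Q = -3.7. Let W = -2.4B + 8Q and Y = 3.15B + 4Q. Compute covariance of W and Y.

covariance of W and Y = 1302.972

By bilinearity, covariance of W and Y = ac·variance of B + bd·variance of Q + (ad+bc)·covariance of B and Q, with a=-2.4, b=8, c=3.15, d=4.
ac·variance of B = (-2.4)·3.15·14.3 = -108.108
bd·variance of Q = 8·4·45.9 = 1468.8
(ad+bc)·covariance of B and Q = (15.6)·(-3.7) = -57.72
covariance of W and Y = -108.108 + 1468.8 + (-57.72) = 1302.972.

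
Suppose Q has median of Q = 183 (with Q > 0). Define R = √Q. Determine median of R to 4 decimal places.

median of R = 13.5277

√Q is monotone on this domain, so median of R = √(183) ≈ 13.5277.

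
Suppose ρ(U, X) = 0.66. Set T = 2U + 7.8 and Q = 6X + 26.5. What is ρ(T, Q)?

ρ(T, Q) = 0.66

Linear rescalings preserve correlation up to sign; here the slopes 2 and 6 have the same sign, so ρ(T, Q) = ρ(U, X) = 0.66.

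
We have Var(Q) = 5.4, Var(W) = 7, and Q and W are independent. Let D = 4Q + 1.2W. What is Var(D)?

Var(D) = a²·Var(Q) + b²·Var(W) + 2ab·Cov(Q, W) with a = 4, b = 1.2.
Independence gives Cov(Q, W) = 0.
= 4²·5.4 + 1.2²·7 + 2·4·1.2·0
= 86.4 + 10.08 + 0 = 96.48.

Var(D) = 96.48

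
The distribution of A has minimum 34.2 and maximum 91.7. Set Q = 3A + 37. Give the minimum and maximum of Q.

a = 3 > 0, so min(Q) = a·min(A)+b = 3·34.2 + 37 = 139.6 and max(Q) = 3·91.7 + 37 = 312.1.

min(Q) = 139.6, max(Q) = 312.1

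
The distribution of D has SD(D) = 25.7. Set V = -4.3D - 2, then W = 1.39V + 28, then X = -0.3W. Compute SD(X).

SD(V) = |-4.3|·25.7 = 110.51.
SD(W) = |1.39|·110.51 = 153.6089.
SD(X) = |-0.3|·153.6089 = 46.08267.

SD(X) = 46.08267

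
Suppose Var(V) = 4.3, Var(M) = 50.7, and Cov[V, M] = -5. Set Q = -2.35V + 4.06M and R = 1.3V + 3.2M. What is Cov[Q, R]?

Cov[Q, R] = 656.7679

By bilinearity, Cov[Q, R] = ac·Var(V) + bd·Var(M) + (ad+bc)·Cov[V, M], with a=-2.35, b=4.06, c=1.3, d=3.2.
ac·Var(V) = (-2.35)·1.3·4.3 = -13.1365
bd·Var(M) = 4.06·3.2·50.7 = 658.6944
(ad+bc)·Cov[V, M] = (-2.242)·(-5) = 11.21
Cov[Q, R] = -13.1365 + 658.6944 + 11.21 = 656.7679.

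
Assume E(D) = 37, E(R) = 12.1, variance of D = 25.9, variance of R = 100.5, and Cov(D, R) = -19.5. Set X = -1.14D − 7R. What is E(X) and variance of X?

E(X) = -126.88, variance of X = 4646.93964

E(X) = (-1.14)·E(D) + (-7)·E(R) = (-1.14)·37 + (-7)·12.1 = -126.88.
variance of X = a²·variance of D + b²·variance of R + 2ab·Cov(D, R) with a = -1.14, b = -7.
= (-1.14)²·25.9 + (-7)²·100.5 + 2·(-1.14)·(-7)·(-19.5)
= 33.65964 + 4924.5 + (-311.22) = 4646.93964.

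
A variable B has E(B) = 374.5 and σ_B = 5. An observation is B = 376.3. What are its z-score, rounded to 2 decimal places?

z = (B − E(B)) / σ_B = (376.3 − 374.5) / 5 = 0.36.

z = 0.36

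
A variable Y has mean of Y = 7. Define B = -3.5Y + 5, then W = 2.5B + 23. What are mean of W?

mean of B = (-3.5)·7 + 5 = -19.5.
mean of W = 2.5·(-19.5) + 23 = -25.75.

mean of W = -25.75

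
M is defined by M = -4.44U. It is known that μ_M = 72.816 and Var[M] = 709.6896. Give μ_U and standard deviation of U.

From M = -4.44U: μ_M = a·μ_U + b, so μ_U = (μ_M − b)/a = (72.816 − 0)/(-4.44) = -16.4.
standard deviation of M = √709.6896 = 26.64.
standard deviation of M = |a|·standard deviation of U, so standard deviation of U = 26.64/|-4.44| = 6.

μ_U = -16.4, standard deviation of U = 6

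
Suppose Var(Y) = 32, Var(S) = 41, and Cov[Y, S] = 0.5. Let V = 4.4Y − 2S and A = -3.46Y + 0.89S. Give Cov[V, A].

By bilinearity, Cov[V, A] = ac·Var(Y) + bd·Var(S) + (ad+bc)·Cov[Y, S], with a=4.4, b=-2, c=-3.46, d=0.89.
ac·Var(Y) = 4.4·(-3.46)·32 = -487.168
bd·Var(S) = (-2)·0.89·41 = -72.98
(ad+bc)·Cov[Y, S] = (10.836)·0.5 = 5.418
Cov[V, A] = -487.168 + (-72.98) + 5.418 = -554.73.

Cov[V, A] = -554.73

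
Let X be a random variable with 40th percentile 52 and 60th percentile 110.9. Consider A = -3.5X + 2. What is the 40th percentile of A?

40th percentile of A = -386.15

Since a = -3.5 < 0 the transformation is decreasing, reversing order: the 40th percentile of A corresponds to the 60th percentile of X.
So P_{40}(A) = a·P_{60}(X) + b = (-3.5)·110.9 + 2 = -386.15.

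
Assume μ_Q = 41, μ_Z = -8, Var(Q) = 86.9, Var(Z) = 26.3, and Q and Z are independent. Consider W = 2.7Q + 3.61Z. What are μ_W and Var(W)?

μ_W = 81.82, Var(W) = 976.24523

μ_W = 2.7·μ_Q + 3.61·μ_Z = 2.7·41 + 3.61·(-8) = 81.82.
Var(W) = a²·Var(Q) + b²·Var(Z) + 2ab·Cov(Q, Z) with a = 2.7, b = 3.61.
Independence gives Cov(Q, Z) = 0.
= 2.7²·86.9 + 3.61²·26.3 + 2·2.7·3.61·0
= 633.501 + 342.74423 + 0 = 976.24523.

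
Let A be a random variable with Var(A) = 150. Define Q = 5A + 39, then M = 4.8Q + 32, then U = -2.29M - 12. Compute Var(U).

Var(Q) = 5²·150 = 3750.
Var(M) = 4.8²·3750 = 86400.
Var(U) = (-2.29)²·86400 = 453090.24.

Var(U) = 453090.24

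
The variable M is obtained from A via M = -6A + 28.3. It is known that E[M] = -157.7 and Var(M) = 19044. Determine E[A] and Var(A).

From M = -6A + 28.3: E[M] = a·E[A] + b, so E[A] = (E[M] − b)/a = (-157.7 − 28.3)/(-6) = 31.
Var(M) = a²·Var(A), so Var(A) = 19044/(-6)² = 529.

E[A] = 31, Var(A) = 529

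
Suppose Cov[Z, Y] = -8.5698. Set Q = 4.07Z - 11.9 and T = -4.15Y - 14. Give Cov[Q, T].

Cov[Q, T] = 144.7482069

Cov[Q, T] = a·c·Cov[Z, Y] = 4.07·(-4.15)·(-8.5698) = 144.7482069. Additive constants drop out.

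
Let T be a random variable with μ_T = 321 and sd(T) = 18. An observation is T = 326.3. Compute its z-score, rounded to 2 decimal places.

z = (T − μ_T) / sd(T) = (326.3 − 321) / 18 ≈ 0.29.

z = 0.29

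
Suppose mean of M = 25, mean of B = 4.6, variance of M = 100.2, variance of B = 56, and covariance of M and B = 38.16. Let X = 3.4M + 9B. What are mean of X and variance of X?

mean of X = 3.4·mean of M + 9·mean of B = 3.4·25 + 9·4.6 = 126.4.
variance of X = a²·variance of M + b²·variance of B + 2ab·covariance of M and B with a = 3.4, b = 9.
= 3.4²·100.2 + 9²·56 + 2·3.4·9·38.16
= 1158.312 + 4536 + 2335.392 = 8029.704.

mean of X = 126.4, variance of X = 8029.704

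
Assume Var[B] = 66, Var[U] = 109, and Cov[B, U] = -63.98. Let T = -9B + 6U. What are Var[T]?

Var[T] = 16179.84

Var[T] = a²·Var[B] + b²·Var[U] + 2ab·Cov[B, U] with a = -9, b = 6.
= (-9)²·66 + 6²·109 + 2·(-9)·6·(-63.98)
= 5346 + 3924 + 6909.84 = 16179.84.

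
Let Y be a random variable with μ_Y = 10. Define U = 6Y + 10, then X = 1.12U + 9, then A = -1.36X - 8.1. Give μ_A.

μ_A = -126.964

μ_U = 6·10 + 10 = 70.
μ_X = 1.12·70 + 9 = 87.4.
μ_A = (-1.36)·87.4 + (-8.1) = -126.964.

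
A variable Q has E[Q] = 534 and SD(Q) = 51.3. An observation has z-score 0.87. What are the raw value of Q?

Q = E[Q] + z·SD(Q) = 534 + 0.87·51.3 = 578.631.

Q = 578.631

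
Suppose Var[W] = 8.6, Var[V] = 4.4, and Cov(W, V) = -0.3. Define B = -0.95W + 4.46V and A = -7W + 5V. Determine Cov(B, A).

By bilinearity, Cov(B, A) = ac·Var[W] + bd·Var[V] + (ad+bc)·Cov(W, V), with a=-0.95, b=4.46, c=-7, d=5.
ac·Var[W] = (-0.95)·(-7)·8.6 = 57.19
bd·Var[V] = 4.46·5·4.4 = 98.12
(ad+bc)·Cov(W, V) = (-35.97)·(-0.3) = 10.791
Cov(B, A) = 57.19 + 98.12 + 10.791 = 166.101.

Cov(B, A) = 166.101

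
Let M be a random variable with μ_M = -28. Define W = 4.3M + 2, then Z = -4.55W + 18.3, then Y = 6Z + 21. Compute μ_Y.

μ_W = 4.3·(-28) + 2 = -118.4.
μ_Z = (-4.55)·(-118.4) + 18.3 = 557.02.
μ_Y = 6·557.02 + 21 = 3363.12.

μ_Y = 3363.12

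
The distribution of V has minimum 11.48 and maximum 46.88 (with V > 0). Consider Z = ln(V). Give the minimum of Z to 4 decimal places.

min(Z) = 2.4406

ln(V) is increasing on this domain, so min(Z) comes from min(V) = 11.48: min(Z) = ln(11.48) ≈ 2.4406.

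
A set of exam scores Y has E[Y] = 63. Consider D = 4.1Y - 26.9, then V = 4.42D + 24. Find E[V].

E[V] = 1046.788

E[D] = 4.1·63 + (-26.9) = 231.4.
E[V] = 4.42·231.4 + 24 = 1046.788.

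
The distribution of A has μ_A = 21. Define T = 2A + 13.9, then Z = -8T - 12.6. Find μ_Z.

μ_Z = -459.8

μ_T = 2·21 + 13.9 = 55.9.
μ_Z = (-8)·55.9 + (-12.6) = -459.8.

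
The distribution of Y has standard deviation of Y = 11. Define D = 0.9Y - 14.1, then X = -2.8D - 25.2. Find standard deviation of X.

standard deviation of D = |0.9|·11 = 9.9.
standard deviation of X = |-2.8|·9.9 = 27.72.

standard deviation of X = 27.72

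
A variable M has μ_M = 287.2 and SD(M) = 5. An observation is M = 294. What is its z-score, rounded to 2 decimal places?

z = 1.36

z = (M − μ_M) / SD(M) = (294 − 287.2) / 5 = 1.36.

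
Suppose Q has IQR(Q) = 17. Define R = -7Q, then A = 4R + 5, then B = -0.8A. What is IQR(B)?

IQR(R) = |-7|·17 = 119.
IQR(A) = |4|·119 = 476.
IQR(B) = |-0.8|·476 = 380.8.

IQR(B) = 380.8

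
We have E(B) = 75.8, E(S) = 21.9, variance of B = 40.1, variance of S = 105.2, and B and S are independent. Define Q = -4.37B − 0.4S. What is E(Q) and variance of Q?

E(Q) = -340.006, variance of Q = 782.61769

E(Q) = (-4.37)·E(B) + (-0.4)·E(S) = (-4.37)·75.8 + (-0.4)·21.9 = -340.006.
variance of Q = a²·variance of B + b²·variance of S + 2ab·Cov[B, S] with a = -4.37, b = -0.4.
Independence gives Cov[B, S] = 0.
= (-4.37)²·40.1 + (-0.4)²·105.2 + 2·(-4.37)·(-0.4)·0
= 765.78569 + 16.832 + 0 = 782.61769.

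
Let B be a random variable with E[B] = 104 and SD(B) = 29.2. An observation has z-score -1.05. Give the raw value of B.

B = E[B] + z·SD(B) = 104 + (-1.05)·29.2 = 73.34.

B = 73.34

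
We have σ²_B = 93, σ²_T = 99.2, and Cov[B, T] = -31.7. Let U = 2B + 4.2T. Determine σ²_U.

σ²_U = a²·σ²_B + b²·σ²_T + 2ab·Cov[B, T] with a = 2, b = 4.2.
= 2²·93 + 4.2²·99.2 + 2·2·4.2·(-31.7)
= 372 + 1749.888 + (-532.56) = 1589.328.

σ²_U = 1589.328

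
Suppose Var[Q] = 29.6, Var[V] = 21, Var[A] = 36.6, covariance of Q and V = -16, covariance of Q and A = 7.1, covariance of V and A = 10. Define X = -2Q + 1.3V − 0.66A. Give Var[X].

Var[X] = a²·Var[Q] + b²·Var[V] + c²·Var[A] + 2ab·covariance of Q and V + 2ac·covariance of Q and A + 2bc·covariance of V and A, with a = -2, b = 1.3, c = -0.66.
= 118.4 + 35.49 + 15.94296 + 83.2 + 18.744 + (-17.16)
= 254.61696.

Var[X] = 254.61696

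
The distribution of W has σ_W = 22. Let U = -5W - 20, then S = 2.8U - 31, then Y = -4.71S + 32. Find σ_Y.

σ_U = |-5|·22 = 110.
σ_S = |2.8|·110 = 308.
σ_Y = |-4.71|·308 = 1450.68.

σ_Y = 1450.68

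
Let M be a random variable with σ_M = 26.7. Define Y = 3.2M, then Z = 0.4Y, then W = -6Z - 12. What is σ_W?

σ_Y = |3.2|·26.7 = 85.44.
σ_Z = |0.4|·85.44 = 34.176.
σ_W = |-6|·34.176 = 205.056.

σ_W = 205.056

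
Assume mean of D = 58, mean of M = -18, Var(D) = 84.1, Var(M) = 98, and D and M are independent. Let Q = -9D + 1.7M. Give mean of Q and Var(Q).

mean of Q = -552.6, Var(Q) = 7095.32

mean of Q = (-9)·mean of D + 1.7·mean of M = (-9)·58 + 1.7·(-18) = -552.6.
Var(Q) = a²·Var(D) + b²·Var(M) + 2ab·Cov(D, M) with a = -9, b = 1.7.
Independence gives Cov(D, M) = 0.
= (-9)²·84.1 + 1.7²·98 + 2·(-9)·1.7·0
= 6812.1 + 283.22 + 0 = 7095.32.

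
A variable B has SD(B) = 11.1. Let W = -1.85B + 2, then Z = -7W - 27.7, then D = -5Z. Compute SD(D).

SD(W) = |-1.85|·11.1 = 20.535.
SD(Z) = |-7|·20.535 = 143.745.
SD(D) = |-5|·143.745 = 718.725.

SD(D) = 718.725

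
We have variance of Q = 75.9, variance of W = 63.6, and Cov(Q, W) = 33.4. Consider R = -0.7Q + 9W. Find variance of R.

variance of R = 4767.951

variance of R = a²·variance of Q + b²·variance of W + 2ab·Cov(Q, W) with a = -0.7, b = 9.
= (-0.7)²·75.9 + 9²·63.6 + 2·(-0.7)·9·33.4
= 37.191 + 5151.6 + (-420.84) = 4767.951.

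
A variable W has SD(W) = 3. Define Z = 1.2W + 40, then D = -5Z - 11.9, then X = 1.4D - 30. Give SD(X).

SD(X) = 25.2

SD(Z) = |1.2|·3 = 3.6.
SD(D) = |-5|·3.6 = 18.
SD(X) = |1.4|·18 = 25.2.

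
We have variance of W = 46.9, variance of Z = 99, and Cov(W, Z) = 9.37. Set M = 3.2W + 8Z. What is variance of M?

variance of M = a²·variance of W + b²·variance of Z + 2ab·Cov(W, Z) with a = 3.2, b = 8.
= 3.2²·46.9 + 8²·99 + 2·3.2·8·9.37
= 480.256 + 6336 + 479.744 = 7296.

variance of M = 7296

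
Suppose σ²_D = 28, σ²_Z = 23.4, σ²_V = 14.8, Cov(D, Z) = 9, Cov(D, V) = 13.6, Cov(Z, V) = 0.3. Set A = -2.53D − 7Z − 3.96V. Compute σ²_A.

σ²_A = 2165.83624

σ²_A = a²·σ²_D + b²·σ²_Z + c²·σ²_V + 2ab·Cov(D, Z) + 2ac·Cov(D, V) + 2bc·Cov(Z, V), with a = -2.53, b = -7, c = -3.96.
= 179.2252 + 1146.6 + 232.08768 + 318.78 + 272.51136 + 16.632
= 2165.83624.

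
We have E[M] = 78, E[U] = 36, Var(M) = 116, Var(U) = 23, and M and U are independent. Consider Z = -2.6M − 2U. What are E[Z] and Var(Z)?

E[Z] = (-2.6)·E[M] + (-2)·E[U] = (-2.6)·78 + (-2)·36 = -274.8.
Var(Z) = a²·Var(M) + b²·Var(U) + 2ab·Cov[M, U] with a = -2.6, b = -2.
Independence gives Cov[M, U] = 0.
= (-2.6)²·116 + (-2)²·23 + 2·(-2.6)·(-2)·0
= 784.16 + 92 + 0 = 876.16.

E[Z] = -274.8, Var(Z) = 876.16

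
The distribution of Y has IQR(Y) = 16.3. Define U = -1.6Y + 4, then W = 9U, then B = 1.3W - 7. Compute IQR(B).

IQR(B) = 305.136

IQR(U) = |-1.6|·16.3 = 26.08.
IQR(W) = |9|·26.08 = 234.72.
IQR(B) = |1.3|·234.72 = 305.136.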